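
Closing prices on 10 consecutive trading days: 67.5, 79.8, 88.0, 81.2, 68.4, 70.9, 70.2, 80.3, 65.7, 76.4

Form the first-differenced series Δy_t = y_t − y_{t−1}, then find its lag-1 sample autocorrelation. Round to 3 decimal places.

First differences Δy: 12.3, 8.2, -6.8, -12.8, 2.5, -0.7, 10.1, -14.6, 10.7
Mean of differences = 0.9889
Numerator Σ(Δy_t−Δȳ)(Δy_{t+1}−Δȳ) = -199.3946
Denominator Σ(Δy_t−Δȳ)² = 856.2089
r_1(Δy) = -199.3946 / 856.2089 = -0.233

-0.233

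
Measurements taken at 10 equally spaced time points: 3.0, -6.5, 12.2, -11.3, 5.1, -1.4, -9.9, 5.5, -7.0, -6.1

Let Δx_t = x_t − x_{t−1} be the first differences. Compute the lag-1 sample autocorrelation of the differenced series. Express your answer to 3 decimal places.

First differences Δx: -9.5, 18.7, -23.5, 16.4, -6.5, -8.5, 15.4, -12.5, 0.9
Mean of differences = -1.0111
Numerator Σ(Δx_t−Δx̄)(Δx_{t+1}−Δx̄) = -1390.0279
Denominator Σ(Δx_t−Δx̄)² = 1760.6689
r_1(Δx) = -1390.0279 / 1760.6689 = -0.789

-0.789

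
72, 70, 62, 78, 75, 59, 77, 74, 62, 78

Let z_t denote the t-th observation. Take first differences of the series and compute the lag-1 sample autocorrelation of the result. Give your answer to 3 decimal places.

-0.459

First differences Δz: -2, -8, 16, -3, -16, 18, -3, -12, 16
Mean of differences = 0.6667
Numerator Σ(Δz_t−Δz̄)(Δz_{t+1}−Δz̄) = -605.1111
Denominator Σ(Δz_t−Δz̄)² = 1318.0000
r_1(Δz) = -605.1111 / 1318.0000 = -0.459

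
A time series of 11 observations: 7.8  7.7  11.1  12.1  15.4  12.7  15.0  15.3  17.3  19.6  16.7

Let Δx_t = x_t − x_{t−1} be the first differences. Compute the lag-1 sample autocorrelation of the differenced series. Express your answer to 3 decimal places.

-0.456

First differences Δx: -0.1, 3.4, 1.0, 3.3, -2.7, 2.3, 0.3, 2.0, 2.3, -2.9
Mean of differences = 0.8900
Numerator Σ(Δx_t−Δx̄)(Δx_{t+1}−Δx̄) = -20.9231
Denominator Σ(Δx_t−Δx̄)² = 45.9090
r_1(Δx) = -20.9231 / 45.9090 = -0.456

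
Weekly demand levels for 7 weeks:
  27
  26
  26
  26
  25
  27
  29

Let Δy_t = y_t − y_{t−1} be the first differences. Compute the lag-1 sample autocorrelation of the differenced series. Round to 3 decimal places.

First differences Δy: -1, 0, 0, -1, 2, 2
Mean of differences = 0.3333
Numerator Σ(Δy_t−Δȳ)(Δy_{t+1}−Δȳ) = 1.5556
Denominator Σ(Δy_t−Δȳ)² = 9.3333
r_1(Δy) = 1.5556 / 9.3333 = 0.167

0.167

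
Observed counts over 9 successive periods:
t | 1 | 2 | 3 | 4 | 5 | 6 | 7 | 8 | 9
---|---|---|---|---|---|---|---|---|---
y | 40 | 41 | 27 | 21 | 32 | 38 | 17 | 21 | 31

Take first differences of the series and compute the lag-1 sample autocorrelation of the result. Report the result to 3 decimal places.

-0.132

First differences Δy: 1, -14, -6, 11, 6, -21, 4, 10
Mean of differences = -1.1250
Numerator Σ(Δy_t−Δȳ)(Δy_{t+1}−Δȳ) = -123.7656
Denominator Σ(Δy_t−Δȳ)² = 936.8750
r_1(Δy) = -123.7656 / 936.8750 = -0.132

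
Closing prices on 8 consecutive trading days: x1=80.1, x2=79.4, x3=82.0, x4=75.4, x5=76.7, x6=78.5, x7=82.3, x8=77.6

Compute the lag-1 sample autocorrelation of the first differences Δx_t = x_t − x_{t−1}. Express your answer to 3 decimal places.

-0.387

First differences Δx: -0.7, 2.6, -6.6, 1.3, 1.8, 3.8, -4.7
Mean of differences = -0.3571
Numerator Σ(Δx_t−Δx̄)(Δx_{t+1}−Δx̄) = -35.3318
Denominator Σ(Δx_t−Δx̄)² = 91.3771
r_1(Δx) = -35.3318 / 91.3771 = -0.387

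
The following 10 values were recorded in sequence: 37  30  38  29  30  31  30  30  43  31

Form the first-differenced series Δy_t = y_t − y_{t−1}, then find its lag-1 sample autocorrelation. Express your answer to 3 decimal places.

-0.563

First differences Δy: -7, 8, -9, 1, 1, -1, 0, 13, -12
Mean of differences = -0.6667
Numerator Σ(Δy_t−Δȳ)(Δy_{t+1}−Δȳ) = -284.7778
Denominator Σ(Δy_t−Δȳ)² = 506.0000
r_1(Δy) = -284.7778 / 506.0000 = -0.563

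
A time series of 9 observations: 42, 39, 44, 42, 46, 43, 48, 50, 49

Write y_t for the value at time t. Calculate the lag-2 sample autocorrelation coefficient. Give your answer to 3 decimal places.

0.278

Mean ȳ = (42 + 39 + 44 + 42 + 46 + 43 + 48 + 50 + 49)/9 = 44.7778
Σ(y_t−ȳ)(y_{t+2}−ȳ) = (2.1605) + (16.0494) + (-0.9506) + (4.9383) + (3.9383) + (-9.2840) + (13.6049) = 30.4568
Denominator Σ(y_t−ȳ)² = 109.5556
r_2 = 30.4568 / 109.5556 = 0.278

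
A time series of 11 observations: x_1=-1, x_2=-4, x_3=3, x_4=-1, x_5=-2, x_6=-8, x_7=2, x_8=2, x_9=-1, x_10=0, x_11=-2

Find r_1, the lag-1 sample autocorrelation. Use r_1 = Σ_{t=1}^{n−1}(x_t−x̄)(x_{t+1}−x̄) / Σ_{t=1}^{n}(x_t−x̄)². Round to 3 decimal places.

Mean x̄ = (-1 − 4 + 3 − 1 − 2 − 8 + 2 + 2 − 1 + 0 − 2)/11 = -1.0909
Numerator Σ_{t=1}^{10}(x_t−x̄)(x_{t+1}−x̄) = -18.0083
Denominator Σ(x_t−x̄)² = 94.9091
r_1 = -18.0083 / 94.9091 = -0.190

-0.190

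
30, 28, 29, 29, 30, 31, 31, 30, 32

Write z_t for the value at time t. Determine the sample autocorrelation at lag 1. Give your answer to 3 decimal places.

Mean z̄ = (30 + 28 + 29 + 29 + 30 + 31 + 31 + 30 + 32)/9 = 30.0000
Numerator Σ_{t=1}^{8}(z_t−z̄)(z_{t+1}−z̄) = 4.0000
Denominator Σ(z_t−z̄)² = 12.0000
r_1 = 4.0000 / 12.0000 = 0.333

0.333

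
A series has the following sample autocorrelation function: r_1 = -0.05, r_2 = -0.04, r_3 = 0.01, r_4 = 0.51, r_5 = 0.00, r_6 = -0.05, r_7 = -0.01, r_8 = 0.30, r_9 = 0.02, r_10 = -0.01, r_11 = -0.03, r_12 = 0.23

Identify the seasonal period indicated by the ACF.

4

The largest autocorrelation is r_4 = 0.51, with weaker echoes at lags 8 (0.30) and 12 (0.23); the remaining lags stay at or below 0.02.
The dominant spike at lag 4 indicates a seasonal period of 4.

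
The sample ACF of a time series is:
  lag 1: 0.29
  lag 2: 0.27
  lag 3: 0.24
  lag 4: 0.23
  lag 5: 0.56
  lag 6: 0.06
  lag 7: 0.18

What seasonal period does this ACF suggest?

5

The largest autocorrelation is r_5 = 0.56; the remaining lags stay at or below 0.29. The elevated value at lag 1 (0.29), dropping to 0.27 at lag 2, reflects decaying short-term dependence rather than seasonality.
The dominant spike at lag 5 indicates a seasonal period of 5.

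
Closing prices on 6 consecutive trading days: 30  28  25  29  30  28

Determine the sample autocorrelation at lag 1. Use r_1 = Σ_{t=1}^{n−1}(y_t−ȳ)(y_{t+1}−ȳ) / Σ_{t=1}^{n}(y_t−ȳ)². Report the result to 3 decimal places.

Mean ȳ = (30 + 28 + 25 + 29 + 30 + 28)/6 = 28.3333
Deviations from mean: 1.6667, -0.3333, -3.3333, 0.6667, 1.6667, -0.3333
Numerator Σ_{t=1}^{5}(y_t−ȳ)(y_{t+1}−ȳ) = -1.1111
Denominator Σ(y_t−ȳ)² = 17.3333
r_1 = -1.1111 / 17.3333 = -0.064

-0.064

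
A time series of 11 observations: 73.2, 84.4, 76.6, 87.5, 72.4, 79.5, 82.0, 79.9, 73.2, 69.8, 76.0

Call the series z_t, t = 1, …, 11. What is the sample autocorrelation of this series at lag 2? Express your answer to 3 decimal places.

Mean z̄ = (73.2 + 84.4 + 76.6 + 87.5 + 72.4 + 79.5 + 82.0 + 79.9 + 73.2 + 69.8 + 76.0)/11 = 77.6818
Numerator Σ_{t=1}^{9}(z_t−z̄)(z_{t+2}−z̄) = 46.3002
Denominator Σ(z_t−z̄)² = 302.5964
r_2 = 46.3002 / 302.5964 = 0.153

0.153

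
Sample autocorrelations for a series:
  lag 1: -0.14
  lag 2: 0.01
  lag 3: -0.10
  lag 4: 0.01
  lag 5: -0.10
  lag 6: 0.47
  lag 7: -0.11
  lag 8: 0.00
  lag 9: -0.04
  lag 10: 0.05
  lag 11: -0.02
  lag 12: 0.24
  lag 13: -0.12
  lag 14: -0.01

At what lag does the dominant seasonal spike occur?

The largest autocorrelation is r_6 = 0.47, with a weaker echo at lag 12 (0.24); the remaining lags stay at or below 0.05.
The dominant spike at lag 6 indicates a seasonal period of 6.

6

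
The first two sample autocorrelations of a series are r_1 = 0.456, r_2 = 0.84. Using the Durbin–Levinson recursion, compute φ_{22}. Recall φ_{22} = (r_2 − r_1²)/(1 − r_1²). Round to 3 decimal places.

φ_{22} = (r_2 − r_1²) / (1 − r_1²)
r_1² = (0.456)² = 0.207936
Numerator = 0.84 − 0.2079 = 0.6321; denominator = 1 − 0.2079 = 0.7921
φ_{22} = 0.6321 / 0.7921 = 0.798

0.798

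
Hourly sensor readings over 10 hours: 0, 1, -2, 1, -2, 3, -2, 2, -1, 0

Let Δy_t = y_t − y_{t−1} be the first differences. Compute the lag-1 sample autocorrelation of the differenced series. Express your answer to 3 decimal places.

First differences Δy: 1, -3, 3, -3, 5, -5, 4, -3, 1
Mean of differences = 0.0000
Numerator Σ(Δy_t−Δȳ)(Δy_{t+1}−Δȳ) = -96.0000
Denominator Σ(Δy_t−Δȳ)² = 104.0000
r_1(Δy) = -96.0000 / 104.0000 = -0.923

-0.923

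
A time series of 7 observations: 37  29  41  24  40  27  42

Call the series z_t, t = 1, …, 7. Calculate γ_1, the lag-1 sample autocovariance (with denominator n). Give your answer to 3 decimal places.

-39.359

Mean z̄ = (37 + 29 + 41 + 24 + 40 + 27 + 42)/7 = 34.2857
Deviations: 2.7143, -5.2857, 6.7143, -10.2857, 5.7143, -7.2857, 7.7143
Σ_{t=1}^{6}(z_t−z̄)(z_{t+1}−z̄) = -275.5102
γ_1 = -275.5102 / 7 = -39.359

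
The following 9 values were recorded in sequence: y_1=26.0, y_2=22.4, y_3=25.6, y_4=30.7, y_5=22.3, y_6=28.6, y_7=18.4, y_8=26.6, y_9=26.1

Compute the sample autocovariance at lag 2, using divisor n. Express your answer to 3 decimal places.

Mean ȳ = (26.0 + 22.4 + 25.6 + 30.7 + 22.3 + 28.6 + 18.4 + 26.6 + 26.1)/9 = 25.1889
Σ_{t=1}^{7}(y_t−ȳ)(y_{t+2}−ȳ) = 20.8153
γ_2 = 20.8153 / 9 = 2.313

2.313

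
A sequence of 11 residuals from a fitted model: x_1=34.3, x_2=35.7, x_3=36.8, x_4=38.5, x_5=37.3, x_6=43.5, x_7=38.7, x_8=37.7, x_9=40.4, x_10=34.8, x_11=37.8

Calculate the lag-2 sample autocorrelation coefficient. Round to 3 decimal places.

0.124

Mean x̄ = (34.3 + 35.7 + 36.8 + 38.5 + 37.3 + 43.5 + 38.7 + 37.7 + 40.4 + 34.8 + 37.8)/11 = 37.7727
Numerator Σ_{t=1}^{9}(x_t−x̄)(x_{t+2}−x̄) = 8.3649
Denominator Σ(x_t−x̄)² = 67.4618
r_2 = 8.3649 / 67.4618 = 0.124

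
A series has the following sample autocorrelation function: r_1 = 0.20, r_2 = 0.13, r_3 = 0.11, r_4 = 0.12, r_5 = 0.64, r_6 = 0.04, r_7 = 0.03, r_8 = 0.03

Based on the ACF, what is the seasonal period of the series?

The largest autocorrelation is r_5 = 0.64; the remaining lags stay at or below 0.20. The elevated value at lag 1 (0.20), dropping to 0.13 at lag 2, reflects decaying short-term dependence rather than seasonality.
The dominant spike at lag 5 indicates a seasonal period of 5.

5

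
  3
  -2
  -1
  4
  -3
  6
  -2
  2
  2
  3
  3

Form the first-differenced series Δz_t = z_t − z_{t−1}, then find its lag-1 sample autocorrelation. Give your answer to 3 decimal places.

-0.771

First differences Δz: -5, 1, 5, -7, 9, -8, 4, 0, 1, 0
Mean of differences = 0.0000
Numerator Σ(Δz_t−Δz̄)(Δz_{t+1}−Δz̄) = -202.0000
Denominator Σ(Δz_t−Δz̄)² = 262.0000
r_1(Δz) = -202.0000 / 262.0000 = -0.771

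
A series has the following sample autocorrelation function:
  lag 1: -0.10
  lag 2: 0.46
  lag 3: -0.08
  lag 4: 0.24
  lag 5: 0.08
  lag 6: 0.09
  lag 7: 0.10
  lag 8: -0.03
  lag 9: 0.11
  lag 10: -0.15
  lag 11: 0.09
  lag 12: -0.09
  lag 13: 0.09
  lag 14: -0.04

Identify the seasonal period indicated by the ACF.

2

The largest autocorrelation is r_2 = 0.46, with a weaker echo at lag 4 (0.24); the remaining lags stay at or below 0.11.
The dominant spike at lag 2 indicates a seasonal period of 2.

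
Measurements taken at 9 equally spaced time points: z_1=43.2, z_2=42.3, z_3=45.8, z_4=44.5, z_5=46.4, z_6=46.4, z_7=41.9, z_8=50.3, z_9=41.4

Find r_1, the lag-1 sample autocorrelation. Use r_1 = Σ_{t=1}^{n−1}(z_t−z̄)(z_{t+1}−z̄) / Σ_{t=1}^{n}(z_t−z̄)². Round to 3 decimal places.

Mean z̄ = (43.2 + 42.3 + 45.8 + 44.5 + 46.4 + 46.4 + 41.9 + 50.3 + 41.4)/9 = 44.6889
Numerator Σ_{t=1}^{8}(z_t−z̄)(z_{t+1}−z̄) = -35.5779
Denominator Σ(z_t−z̄)² = 65.1289
r_1 = -35.5779 / 65.1289 = -0.546

-0.546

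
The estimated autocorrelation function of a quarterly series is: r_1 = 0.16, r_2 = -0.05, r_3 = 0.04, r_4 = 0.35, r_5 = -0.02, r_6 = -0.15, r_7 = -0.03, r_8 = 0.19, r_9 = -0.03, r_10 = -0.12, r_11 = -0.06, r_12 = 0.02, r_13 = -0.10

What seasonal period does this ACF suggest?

The largest autocorrelation is r_4 = 0.35, with a weaker echo at lag 8 (0.19); the remaining lags stay at or below 0.16.
The dominant spike at lag 4 indicates a seasonal period of 4.

4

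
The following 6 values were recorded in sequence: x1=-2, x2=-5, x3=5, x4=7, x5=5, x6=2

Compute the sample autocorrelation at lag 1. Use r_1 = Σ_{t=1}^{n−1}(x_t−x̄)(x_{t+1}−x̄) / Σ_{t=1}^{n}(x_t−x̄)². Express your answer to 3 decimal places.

0.343

Mean x̄ = (-2 − 5 + 5 + 7 + 5 + 2)/6 = 2.0000
Deviations from mean: -4.0000, -7.0000, 3.0000, 5.0000, 3.0000, 0.0000
Σ(x_t−x̄)(x_{t+1}−x̄) = (28.0000) + (-21.0000) + (15.0000) + (15.0000) + (0.0000) = 37.0000
Denominator Σ(x_t−x̄)² = 108.0000
r_1 = 37.0000 / 108.0000 = 0.343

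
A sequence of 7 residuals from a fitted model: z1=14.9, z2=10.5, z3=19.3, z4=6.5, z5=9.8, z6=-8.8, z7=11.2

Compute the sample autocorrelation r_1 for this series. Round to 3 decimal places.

-0.120

Mean z̄ = (14.9 + 10.5 + 19.3 + 6.5 + 9.8 − 8.8 + 11.2)/7 = 9.0571
Deviations from mean: 5.8429, 1.4429, 10.2429, -2.5571, 0.7429, -17.8571, 2.1429
Σ(z_t−z̄)(z_{t+1}−z̄) = (8.4304) + (14.7790) + (-26.1924) + (-1.8996) + (-13.2653) + (-38.2653) = -56.4133
Denominator Σ(z_t−z̄)² = 471.6971
r_1 = -56.4133 / 471.6971 = -0.120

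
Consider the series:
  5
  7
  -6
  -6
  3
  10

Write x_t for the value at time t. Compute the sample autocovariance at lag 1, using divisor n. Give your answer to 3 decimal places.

6.773

Mean x̄ = (5 + 7 − 6 − 6 + 3 + 10)/6 = 2.1667
Deviations: 2.8333, 4.8333, -8.1667, -8.1667, 0.8333, 7.8333
Σ_{t=1}^{5}(x_t−x̄)(x_{t+1}−x̄) = 40.6389
γ_1 = 40.6389 / 6 = 6.773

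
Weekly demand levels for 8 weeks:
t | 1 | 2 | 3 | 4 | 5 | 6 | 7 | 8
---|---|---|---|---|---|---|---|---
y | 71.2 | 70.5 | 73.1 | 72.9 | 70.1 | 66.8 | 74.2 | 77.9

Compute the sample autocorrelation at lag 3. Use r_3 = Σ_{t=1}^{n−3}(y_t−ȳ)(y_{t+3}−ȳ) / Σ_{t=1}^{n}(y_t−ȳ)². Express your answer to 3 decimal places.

Mean ȳ = (71.2 + 70.5 + 73.1 + 72.9 + 70.1 + 66.8 + 74.2 + 77.9)/8 = 72.0875
Deviations from mean: -0.8875, -1.5875, 1.0125, 0.8125, -1.9875, -5.2875, 2.1125, 5.8125
Σ(y_t−ȳ)(y_{t+3}−ȳ) = (-0.7211) + (3.1552) + (-5.3536) + (1.7164) + (-11.5523) = -12.7555
Denominator Σ(y_t−ȳ)² = 75.1488
r_3 = -12.7555 / 75.1488 = -0.170

-0.170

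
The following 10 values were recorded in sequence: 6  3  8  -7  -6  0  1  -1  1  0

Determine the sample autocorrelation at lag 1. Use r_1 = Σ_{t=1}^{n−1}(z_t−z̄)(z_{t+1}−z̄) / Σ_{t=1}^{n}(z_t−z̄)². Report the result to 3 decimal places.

Mean z̄ = (6 + 3 + 8 − 7 − 6 + 0 + 1 − 1 + 1 + 0)/10 = 0.5000
Numerator Σ_{t=1}^{9}(z_t−z̄)(z_{t+1}−z̄) = 26.2500
Denominator Σ(z_t−z̄)² = 194.5000
r_1 = 26.2500 / 194.5000 = 0.135

0.135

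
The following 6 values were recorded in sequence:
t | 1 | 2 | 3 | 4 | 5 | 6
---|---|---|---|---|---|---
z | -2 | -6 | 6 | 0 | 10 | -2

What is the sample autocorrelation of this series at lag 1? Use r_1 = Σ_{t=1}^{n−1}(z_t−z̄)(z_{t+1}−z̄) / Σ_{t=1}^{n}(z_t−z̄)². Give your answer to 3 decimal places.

Mean z̄ = (-2 − 6 + 6 + 0 + 10 − 2)/6 = 1.0000
Deviations from mean: -3.0000, -7.0000, 5.0000, -1.0000, 9.0000, -3.0000
Σ(z_t−z̄)(z_{t+1}−z̄) = (21.0000) + (-35.0000) + (-5.0000) + (-9.0000) + (-27.0000) = -55.0000
Denominator Σ(z_t−z̄)² = 174.0000
r_1 = -55.0000 / 174.0000 = -0.316

-0.316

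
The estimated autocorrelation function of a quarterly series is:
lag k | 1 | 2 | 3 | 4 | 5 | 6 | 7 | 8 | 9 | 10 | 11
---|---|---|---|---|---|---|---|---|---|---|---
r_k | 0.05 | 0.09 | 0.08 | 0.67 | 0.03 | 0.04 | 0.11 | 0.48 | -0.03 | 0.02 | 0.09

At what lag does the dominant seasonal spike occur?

4

The largest autocorrelation is r_4 = 0.67, with a weaker echo at lag 8 (0.48); the remaining lags stay at or below 0.11.
The dominant spike at lag 4 indicates a seasonal period of 4.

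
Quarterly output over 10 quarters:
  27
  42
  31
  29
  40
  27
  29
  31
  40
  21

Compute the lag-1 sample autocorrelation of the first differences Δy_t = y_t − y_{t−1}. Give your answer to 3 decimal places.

-0.446

First differences Δy: 15, -11, -2, 11, -13, 2, 2, 9, -19
Mean of differences = -0.6667
Numerator Σ(Δy_t−Δȳ)(Δy_{t+1}−Δȳ) = -484.7778
Denominator Σ(Δy_t−Δȳ)² = 1086.0000
r_1(Δy) = -484.7778 / 1086.0000 = -0.446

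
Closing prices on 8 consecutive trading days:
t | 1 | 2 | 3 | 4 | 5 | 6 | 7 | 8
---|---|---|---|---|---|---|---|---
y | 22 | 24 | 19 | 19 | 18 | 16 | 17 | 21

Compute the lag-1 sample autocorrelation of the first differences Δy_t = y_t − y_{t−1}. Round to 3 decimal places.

-0.138

First differences Δy: 2, -5, 0, -1, -2, 1, 4
Mean of differences = -0.1429
Numerator Σ(Δy_t−Δȳ)(Δy_{t+1}−Δȳ) = -7.0204
Denominator Σ(Δy_t−Δȳ)² = 50.8571
r_1(Δy) = -7.0204 / 50.8571 = -0.138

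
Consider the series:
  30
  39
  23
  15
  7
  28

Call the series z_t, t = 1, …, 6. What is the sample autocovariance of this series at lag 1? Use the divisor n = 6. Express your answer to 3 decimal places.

Mean z̄ = (30 + 39 + 23 + 15 + 7 + 28)/6 = 23.6667
Σ_{t=1}^{5}(z_t−z̄)(z_{t+1}−z̄) = 164.8889
γ_1 = 164.8889 / 6 = 27.481

27.481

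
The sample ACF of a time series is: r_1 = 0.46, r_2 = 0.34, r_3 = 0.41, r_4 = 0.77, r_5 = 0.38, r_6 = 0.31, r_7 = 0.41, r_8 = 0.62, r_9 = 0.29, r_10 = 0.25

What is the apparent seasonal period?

4

The largest autocorrelation is r_4 = 0.77, with a weaker echo at lag 8 (0.62); the remaining lags stay at or below 0.46. The elevated value at lag 1 (0.46), dropping to 0.34 at lag 2, reflects decaying short-term dependence rather than seasonality.
The dominant spike at lag 4 indicates a seasonal period of 4.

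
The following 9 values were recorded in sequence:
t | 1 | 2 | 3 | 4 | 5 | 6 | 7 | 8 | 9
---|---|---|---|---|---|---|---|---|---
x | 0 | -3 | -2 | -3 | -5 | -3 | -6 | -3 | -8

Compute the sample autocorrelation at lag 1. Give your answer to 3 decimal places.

-0.071

Mean x̄ = (0 − 3 − 2 − 3 − 5 − 3 − 6 − 3 − 8)/9 = -3.6667
Numerator Σ_{t=1}^{8}(x_t−x̄)(x_{t+1}−x̄) = -3.1111
Denominator Σ(x_t−x̄)² = 44.0000
r_1 = -3.1111 / 44.0000 = -0.071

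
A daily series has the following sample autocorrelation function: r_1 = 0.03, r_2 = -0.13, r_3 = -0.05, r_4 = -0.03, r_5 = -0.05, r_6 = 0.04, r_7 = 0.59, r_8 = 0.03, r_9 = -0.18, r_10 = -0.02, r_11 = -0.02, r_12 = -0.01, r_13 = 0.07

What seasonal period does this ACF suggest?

The largest autocorrelation is r_7 = 0.59; the remaining lags stay at or below 0.07.
The dominant spike at lag 7 indicates a seasonal period of 7.

7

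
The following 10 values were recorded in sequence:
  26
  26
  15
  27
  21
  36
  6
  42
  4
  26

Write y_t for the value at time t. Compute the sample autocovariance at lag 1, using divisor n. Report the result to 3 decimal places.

Mean ȳ = (26 + 26 + 15 + 27 + 21 + 36 + 6 + 42 + 4 + 26)/10 = 22.9000
Σ_{t=1}^{9}(y_t−ȳ)(y_{t+1}−ȳ) = -1043.7100
γ_1 = -1043.7100 / 10 = -104.371

-104.371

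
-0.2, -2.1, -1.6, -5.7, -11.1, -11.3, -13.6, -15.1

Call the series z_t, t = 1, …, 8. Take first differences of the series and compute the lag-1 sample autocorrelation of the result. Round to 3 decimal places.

-0.190

First differences Δz: -1.9, 0.5, -4.1, -5.4, -0.2, -2.3, -1.5
Mean of differences = -2.1286
Numerator Σ(Δz_t−Δz̄)(Δz_{t+1}−Δz̄) = -4.8794
Denominator Σ(Δz_t−Δz̄)² = 25.6943
r_1(Δz) = -4.8794 / 25.6943 = -0.190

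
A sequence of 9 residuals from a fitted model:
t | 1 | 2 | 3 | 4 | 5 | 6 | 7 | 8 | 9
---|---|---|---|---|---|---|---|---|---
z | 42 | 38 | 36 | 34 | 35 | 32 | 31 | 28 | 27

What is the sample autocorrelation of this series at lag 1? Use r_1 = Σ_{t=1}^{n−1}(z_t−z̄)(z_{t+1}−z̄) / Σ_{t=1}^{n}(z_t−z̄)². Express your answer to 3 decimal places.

Mean z̄ = (42 + 38 + 36 + 34 + 35 + 32 + 31 + 28 + 27)/9 = 33.6667
Numerator Σ_{t=1}^{8}(z_t−z̄)(z_{t+1}−z̄) = 102.5556
Denominator Σ(z_t−z̄)² = 182.0000
r_1 = 102.5556 / 182.0000 = 0.563

0.563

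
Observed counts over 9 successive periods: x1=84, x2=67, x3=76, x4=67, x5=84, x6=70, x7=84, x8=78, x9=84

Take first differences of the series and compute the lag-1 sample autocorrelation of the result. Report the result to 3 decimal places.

First differences Δx: -17, 9, -9, 17, -14, 14, -6, 6
Mean of differences = 0.0000
Numerator Σ(Δx_t−Δx̄)(Δx_{t+1}−Δx̄) = -941.0000
Denominator Σ(Δx_t−Δx̄)² = 1204.0000
r_1(Δx) = -941.0000 / 1204.0000 = -0.782

-0.782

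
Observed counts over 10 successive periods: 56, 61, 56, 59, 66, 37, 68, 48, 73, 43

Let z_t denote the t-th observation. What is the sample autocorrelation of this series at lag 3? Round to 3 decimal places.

Mean z̄ = (56 + 61 + 56 + 59 + 66 + 37 + 68 + 48 + 73 + 43)/10 = 56.7000
Numerator Σ_{t=1}^{7}(z_t−z̄)(z_{t+3}−z̄) = -478.6700
Denominator Σ(z_t−z̄)² = 1156.1000
r_3 = -478.6700 / 1156.1000 = -0.414

-0.414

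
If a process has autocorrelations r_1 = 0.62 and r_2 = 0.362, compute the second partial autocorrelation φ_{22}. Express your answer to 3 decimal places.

φ_{22} = (r_2 − r_1²) / (1 − r_1²)
r_1² = (0.62)² = 0.3844
Numerator = 0.362 − 0.3844 = -0.0224; denominator = 1 − 0.3844 = 0.6156
φ_{22} = -0.0224 / 0.6156 = -0.036

-0.036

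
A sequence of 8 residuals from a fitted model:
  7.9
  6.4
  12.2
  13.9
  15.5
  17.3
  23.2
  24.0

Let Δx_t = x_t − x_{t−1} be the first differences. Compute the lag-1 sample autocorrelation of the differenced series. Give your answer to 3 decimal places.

First differences Δx: -1.5, 5.8, 1.7, 1.6, 1.8, 5.9, 0.8
Mean of differences = 2.3000
Numerator Σ(Δx_t−Δx̄)(Δx_{t+1}−Δx̄) = -21.8300
Denominator Σ(Δx_t−Δx̄)² = 43.0000
r_1(Δx) = -21.8300 / 43.0000 = -0.508

-0.508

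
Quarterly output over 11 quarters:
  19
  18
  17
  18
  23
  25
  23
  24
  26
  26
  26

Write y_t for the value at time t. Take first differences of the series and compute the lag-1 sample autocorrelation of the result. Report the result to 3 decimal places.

0.136

First differences Δy: -1, -1, 1, 5, 2, -2, 1, 2, 0, 0
Mean of differences = 0.7000
Numerator Σ(Δy_t−Δȳ)(Δy_{t+1}−Δȳ) = 4.9100
Denominator Σ(Δy_t−Δȳ)² = 36.1000
r_1(Δy) = 4.9100 / 36.1000 = 0.136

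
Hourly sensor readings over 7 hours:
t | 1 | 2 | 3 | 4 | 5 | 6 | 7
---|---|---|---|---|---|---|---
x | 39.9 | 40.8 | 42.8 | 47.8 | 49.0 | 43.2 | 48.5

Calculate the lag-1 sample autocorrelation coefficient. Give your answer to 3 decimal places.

Mean x̄ = (39.9 + 40.8 + 42.8 + 47.8 + 49.0 + 43.2 + 48.5)/7 = 44.5714
Deviations from mean: -4.6714, -3.7714, -1.7714, 3.2286, 4.4286, -1.3714, 3.9286
Numerator Σ_{t=1}^{6}(x_t−x̄)(x_{t+1}−x̄) = 21.4163
Denominator Σ(x_t−x̄)² = 86.5343
r_1 = 21.4163 / 86.5343 = 0.247

0.247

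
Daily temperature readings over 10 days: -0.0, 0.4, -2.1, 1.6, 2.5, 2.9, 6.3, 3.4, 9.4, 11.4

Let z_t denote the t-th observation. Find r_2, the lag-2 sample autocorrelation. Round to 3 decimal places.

Mean z̄ = (-0.0 + 0.4 − 2.1 + 1.6 + 2.5 + 2.9 + 6.3 + 3.4 + 9.4 + 11.4)/10 = 3.5800
Numerator Σ_{t=1}^{8}(z_t−z̄)(z_{t+2}−z̄) = 45.7192
Denominator Σ(z_t−z̄)² = 163.1960
r_2 = 45.7192 / 163.1960 = 0.280

0.280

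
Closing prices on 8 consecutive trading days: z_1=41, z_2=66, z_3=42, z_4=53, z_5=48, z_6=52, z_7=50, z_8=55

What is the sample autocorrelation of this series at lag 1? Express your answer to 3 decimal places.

-0.724

Mean z̄ = (41 + 66 + 42 + 53 + 48 + 52 + 50 + 55)/8 = 50.8750
Deviations from mean: -9.8750, 15.1250, -8.8750, 2.1250, -2.8750, 1.1250, -0.8750, 4.1250
Σ(z_t−z̄)(z_{t+1}−z̄) = (-149.3594) + (-134.2344) + (-18.8594) + (-6.1094) + (-3.2344) + (-0.9844) + (-3.6094) = -316.3906
Denominator Σ(z_t−z̄)² = 436.8750
r_1 = -316.3906 / 436.8750 = -0.724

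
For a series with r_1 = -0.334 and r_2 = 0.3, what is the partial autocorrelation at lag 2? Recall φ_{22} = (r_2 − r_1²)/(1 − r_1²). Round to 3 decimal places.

0.212

φ_{22} = (r_2 − r_1²) / (1 − r_1²)
r_1² = (-0.334)² = 0.111556
Numerator = 0.3 − 0.1116 = 0.1884; denominator = 1 − 0.1116 = 0.8884
φ_{22} = 0.1884 / 0.8884 = 0.212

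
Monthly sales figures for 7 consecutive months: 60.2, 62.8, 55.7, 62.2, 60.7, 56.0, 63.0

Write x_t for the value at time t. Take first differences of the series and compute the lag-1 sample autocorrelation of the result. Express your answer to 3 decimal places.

-0.567

First differences Δx: 2.6, -7.1, 6.5, -1.5, -4.7, 7.0
Mean of differences = 0.4667
Numerator Σ(Δx_t−Δx̄)(Δx_{t+1}−Δx̄) = -97.2544
Denominator Σ(Δx_t−Δx̄)² = 171.4533
r_1(Δx) = -97.2544 / 171.4533 = -0.567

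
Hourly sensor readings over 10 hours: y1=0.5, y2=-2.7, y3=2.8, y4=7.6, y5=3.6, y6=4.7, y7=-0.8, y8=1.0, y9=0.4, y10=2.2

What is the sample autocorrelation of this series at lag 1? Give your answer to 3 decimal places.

0.227

Mean ȳ = (0.5 − 2.7 + 2.8 + 7.6 + 3.6 + 4.7 − 0.8 + 1.0 + 0.4 + 2.2)/10 = 1.9300
Numerator Σ_{t=1}^{9}(y_t−ȳ)(y_{t+1}−ȳ) = 17.6071
Denominator Σ(y_t−ȳ)² = 77.5810
r_1 = 17.6071 / 77.5810 = 0.227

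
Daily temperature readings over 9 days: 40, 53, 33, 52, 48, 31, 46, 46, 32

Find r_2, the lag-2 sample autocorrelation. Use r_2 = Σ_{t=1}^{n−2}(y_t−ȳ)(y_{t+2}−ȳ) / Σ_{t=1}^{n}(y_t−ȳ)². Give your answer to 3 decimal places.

-0.162

Mean ȳ = (40 + 53 + 33 + 52 + 48 + 31 + 46 + 46 + 32)/9 = 42.3333
Numerator Σ_{t=1}^{7}(y_t−ȳ)(y_{t+2}−ȳ) = -96.2222
Denominator Σ(y_t−ȳ)² = 594.0000
r_2 = -96.2222 / 594.0000 = -0.162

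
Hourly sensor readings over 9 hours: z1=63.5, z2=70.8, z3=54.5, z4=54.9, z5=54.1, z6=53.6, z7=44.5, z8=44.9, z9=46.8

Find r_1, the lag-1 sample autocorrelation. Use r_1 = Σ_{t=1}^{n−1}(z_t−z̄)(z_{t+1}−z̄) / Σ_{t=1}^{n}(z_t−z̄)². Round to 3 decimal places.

Mean z̄ = (63.5 + 70.8 + 54.5 + 54.9 + 54.1 + 53.6 + 44.5 + 44.9 + 46.8)/9 = 54.1778
Numerator Σ_{t=1}^{8}(z_t−z̄)(z_{t+1}−z̄) = 324.3628
Denominator Σ(z_t−z̄)² = 598.3356
r_1 = 324.3628 / 598.3356 = 0.542

0.542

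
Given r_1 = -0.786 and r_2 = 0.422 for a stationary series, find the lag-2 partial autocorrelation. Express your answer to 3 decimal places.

φ_{22} = (r_2 − r_1²) / (1 − r_1²)
r_1² = (-0.786)² = 0.617796
Numerator = 0.422 − 0.6178 = -0.1958; denominator = 1 − 0.6178 = 0.3822
φ_{22} = -0.1958 / 0.3822 = -0.512

-0.512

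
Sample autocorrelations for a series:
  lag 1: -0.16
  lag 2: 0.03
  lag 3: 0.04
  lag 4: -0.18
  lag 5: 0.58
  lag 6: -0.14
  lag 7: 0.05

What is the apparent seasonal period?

The largest autocorrelation is r_5 = 0.58; the remaining lags stay at or below 0.05.
The dominant spike at lag 5 indicates a seasonal period of 5.

5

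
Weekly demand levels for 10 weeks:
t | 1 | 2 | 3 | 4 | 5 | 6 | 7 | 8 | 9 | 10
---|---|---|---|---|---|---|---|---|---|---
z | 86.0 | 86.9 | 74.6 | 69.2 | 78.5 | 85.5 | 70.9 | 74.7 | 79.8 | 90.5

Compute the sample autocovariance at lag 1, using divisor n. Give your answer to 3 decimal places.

6.067

Mean z̄ = (86.0 + 86.9 + 74.6 + 69.2 + 78.5 + 85.5 + 70.9 + 74.7 + 79.8 + 90.5)/10 = 79.6600
Σ_{t=1}^{9}(z_t−z̄)(z_{t+1}−z̄) = 60.6684
γ_1 = 60.6684 / 10 = 6.067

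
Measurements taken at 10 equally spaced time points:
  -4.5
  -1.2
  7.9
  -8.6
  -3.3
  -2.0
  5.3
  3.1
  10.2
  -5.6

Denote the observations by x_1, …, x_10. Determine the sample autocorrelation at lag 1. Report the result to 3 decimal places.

-0.168

Mean x̄ = (-4.5 − 1.2 + 7.9 − 8.6 − 3.3 − 2.0 + 5.3 + 3.1 + 10.2 − 5.6)/10 = 0.1300
Numerator Σ_{t=1}^{9}(x_t−x̄)(x_{t+1}−x̄) = -58.2089
Denominator Σ(x_t−x̄)² = 345.8810
r_1 = -58.2089 / 345.8810 = -0.168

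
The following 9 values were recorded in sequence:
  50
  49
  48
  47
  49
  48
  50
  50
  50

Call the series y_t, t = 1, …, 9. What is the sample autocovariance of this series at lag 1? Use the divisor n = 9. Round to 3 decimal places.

Mean ȳ = (50 + 49 + 48 + 47 + 49 + 48 + 50 + 50 + 50)/9 = 49.0000
Σ_{t=1}^{8}(y_t−ȳ)(y_{t+1}−ȳ) = 3.0000
γ_1 = 3.0000 / 9 = 0.333

0.333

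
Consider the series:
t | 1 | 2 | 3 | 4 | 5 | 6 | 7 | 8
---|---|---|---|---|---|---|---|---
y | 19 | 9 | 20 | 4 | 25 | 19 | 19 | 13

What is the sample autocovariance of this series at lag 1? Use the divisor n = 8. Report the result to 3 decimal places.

-22.250

Mean ȳ = (19 + 9 + 20 + 4 + 25 + 19 + 19 + 13)/8 = 16.0000
Deviations: 3.0000, -7.0000, 4.0000, -12.0000, 9.0000, 3.0000, 3.0000, -3.0000
Σ_{t=1}^{7}(y_t−ȳ)(y_{t+1}−ȳ) = -178.0000
γ_1 = -178.0000 / 8 = -22.250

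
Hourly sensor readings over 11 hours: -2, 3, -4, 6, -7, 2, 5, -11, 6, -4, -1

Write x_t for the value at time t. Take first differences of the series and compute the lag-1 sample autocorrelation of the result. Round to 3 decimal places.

First differences Δx: 5, -7, 10, -13, 9, 3, -16, 17, -10, 3
Mean of differences = 0.1000
Numerator Σ(Δx_t−Δx̄)(Δx_{t+1}−Δx̄) = -844.3100
Denominator Σ(Δx_t−Δx̄)² = 1086.9000
r_1(Δx) = -844.3100 / 1086.9000 = -0.777

-0.777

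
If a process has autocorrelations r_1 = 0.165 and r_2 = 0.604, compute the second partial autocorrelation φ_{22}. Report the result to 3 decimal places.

φ_{22} = (r_2 − r_1²) / (1 − r_1²)
r_1² = (0.165)² = 0.027225
Numerator = 0.604 − 0.0272 = 0.5768; denominator = 1 − 0.0272 = 0.9728
φ_{22} = 0.5768 / 0.9728 = 0.593

0.593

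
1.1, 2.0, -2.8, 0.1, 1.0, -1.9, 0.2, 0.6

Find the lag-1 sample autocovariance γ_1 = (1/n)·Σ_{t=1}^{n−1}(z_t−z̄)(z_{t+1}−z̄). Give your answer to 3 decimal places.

Mean z̄ = (1.1 + 2.0 − 2.8 + 0.1 + 1.0 − 1.9 + 0.2 + 0.6)/8 = 0.0375
Deviations: 1.0625, 1.9625, -2.8375, 0.0625, 0.9625, -1.9375, 0.1625, 0.5625
Σ_{t=1}^{7}(z_t−z̄)(z_{t+1}−z̄) = -5.6889
γ_1 = -5.6889 / 8 = -0.711

-0.711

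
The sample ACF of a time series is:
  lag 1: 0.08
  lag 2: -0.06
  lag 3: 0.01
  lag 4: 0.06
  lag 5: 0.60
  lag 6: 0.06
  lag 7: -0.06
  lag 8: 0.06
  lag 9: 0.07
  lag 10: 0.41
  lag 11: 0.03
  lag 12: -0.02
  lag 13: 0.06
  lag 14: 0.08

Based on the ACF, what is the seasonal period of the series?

5

The largest autocorrelation is r_5 = 0.60, with a weaker echo at lag 10 (0.41); the remaining lags stay at or below 0.08.
The dominant spike at lag 5 indicates a seasonal period of 5.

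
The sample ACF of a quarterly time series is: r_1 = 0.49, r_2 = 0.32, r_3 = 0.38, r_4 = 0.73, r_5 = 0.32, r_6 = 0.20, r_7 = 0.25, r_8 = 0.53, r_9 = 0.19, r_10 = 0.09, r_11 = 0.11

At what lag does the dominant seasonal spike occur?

4

The largest autocorrelation is r_4 = 0.73, with a weaker echo at lag 8 (0.53); the remaining lags stay at or below 0.49. The elevated value at lag 1 (0.49), dropping to 0.32 at lag 2, reflects decaying short-term dependence rather than seasonality.
The dominant spike at lag 4 indicates a seasonal period of 4.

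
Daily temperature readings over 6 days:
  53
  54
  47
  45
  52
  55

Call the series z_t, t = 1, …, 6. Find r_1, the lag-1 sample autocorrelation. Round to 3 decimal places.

0.195

Mean z̄ = (53 + 54 + 47 + 45 + 52 + 55)/6 = 51.0000
Numerator Σ_{t=1}^{5}(z_t−z̄)(z_{t+1}−z̄) = 16.0000
Denominator Σ(z_t−z̄)² = 82.0000
r_1 = 16.0000 / 82.0000 = 0.195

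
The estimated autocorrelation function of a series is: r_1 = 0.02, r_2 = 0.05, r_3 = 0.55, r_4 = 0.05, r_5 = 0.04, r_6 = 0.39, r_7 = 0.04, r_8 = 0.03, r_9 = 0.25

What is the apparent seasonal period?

The largest autocorrelation is r_3 = 0.55, with weaker echoes at lags 6 (0.39) and 9 (0.25); the remaining lags stay at or below 0.05.
The dominant spike at lag 3 indicates a seasonal period of 3.

3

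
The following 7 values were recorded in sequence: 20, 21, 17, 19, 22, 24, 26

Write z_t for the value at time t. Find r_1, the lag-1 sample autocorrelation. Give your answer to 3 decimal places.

0.442

Mean z̄ = (20 + 21 + 17 + 19 + 22 + 24 + 26)/7 = 21.2857
Deviations from mean: -1.2857, -0.2857, -4.2857, -2.2857, 0.7143, 2.7143, 4.7143
Σ(z_t−z̄)(z_{t+1}−z̄) = (0.3673) + (1.2245) + (9.7959) + (-1.6327) + (1.9388) + (12.7959) = 24.4898
Denominator Σ(z_t−z̄)² = 55.4286
r_1 = 24.4898 / 55.4286 = 0.442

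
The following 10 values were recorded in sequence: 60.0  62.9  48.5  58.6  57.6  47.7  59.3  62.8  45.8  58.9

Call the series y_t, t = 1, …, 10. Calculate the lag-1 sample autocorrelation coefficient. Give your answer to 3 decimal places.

Mean ȳ = (60.0 + 62.9 + 48.5 + 58.6 + 57.6 + 47.7 + 59.3 + 62.8 + 45.8 + 58.9)/10 = 56.2100
Numerator Σ_{t=1}^{9}(y_t−ȳ)(y_{t+1}−ȳ) = -155.6961
Denominator Σ(y_t−ȳ)² = 367.2090
r_1 = -155.6961 / 367.2090 = -0.424

-0.424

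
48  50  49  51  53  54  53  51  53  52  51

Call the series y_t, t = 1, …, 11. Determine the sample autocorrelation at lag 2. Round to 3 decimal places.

Mean ȳ = (48 + 50 + 49 + 51 + 53 + 54 + 53 + 51 + 53 + 52 + 51)/11 = 51.3636
Numerator Σ_{t=1}^{9}(y_t−ȳ)(y_{t+2}−ȳ) = 7.1901
Denominator Σ(y_t−ȳ)² = 34.5455
r_2 = 7.1901 / 34.5455 = 0.208

0.208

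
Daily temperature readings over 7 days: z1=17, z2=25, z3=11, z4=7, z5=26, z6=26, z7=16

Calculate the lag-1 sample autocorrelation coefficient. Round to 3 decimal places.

-0.058

Mean z̄ = (17 + 25 + 11 + 7 + 26 + 26 + 16)/7 = 18.2857
Numerator Σ_{t=1}^{6}(z_t−z̄)(z_{t+1}−z̄) = -20.5102
Denominator Σ(z_t−z̄)² = 351.4286
r_1 = -20.5102 / 351.4286 = -0.058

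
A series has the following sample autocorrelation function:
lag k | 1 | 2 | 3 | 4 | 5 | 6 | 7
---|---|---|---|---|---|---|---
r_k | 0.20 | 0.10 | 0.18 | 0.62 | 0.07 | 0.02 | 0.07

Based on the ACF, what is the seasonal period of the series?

4

The largest autocorrelation is r_4 = 0.62; the remaining lags stay at or below 0.20. The elevated value at lag 1 (0.20), dropping to 0.10 at lag 2, reflects decaying short-term dependence rather than seasonality.
The dominant spike at lag 4 indicates a seasonal period of 4.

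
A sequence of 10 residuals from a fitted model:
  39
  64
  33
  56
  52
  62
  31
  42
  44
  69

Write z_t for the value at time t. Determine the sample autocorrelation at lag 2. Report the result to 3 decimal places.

0.073

Mean z̄ = (39 + 64 + 33 + 56 + 52 + 62 + 31 + 42 + 44 + 69)/10 = 49.2000
Numerator Σ_{t=1}^{8}(z_t−z̄)(z_{t+2}−z̄) = 116.5200
Denominator Σ(z_t−z̄)² = 1605.6000
r_2 = 116.5200 / 1605.6000 = 0.073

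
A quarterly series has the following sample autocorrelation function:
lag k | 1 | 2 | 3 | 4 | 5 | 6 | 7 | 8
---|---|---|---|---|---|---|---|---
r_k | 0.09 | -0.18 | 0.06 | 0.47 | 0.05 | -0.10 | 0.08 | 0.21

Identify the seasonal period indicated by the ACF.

The largest autocorrelation is r_4 = 0.47, with a weaker echo at lag 8 (0.21); the remaining lags stay at or below 0.09.
The dominant spike at lag 4 indicates a seasonal period of 4.

4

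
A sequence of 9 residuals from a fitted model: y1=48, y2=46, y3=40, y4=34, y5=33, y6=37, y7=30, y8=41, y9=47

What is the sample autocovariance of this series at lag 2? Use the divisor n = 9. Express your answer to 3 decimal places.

Mean ȳ = (48 + 46 + 40 + 34 + 33 + 37 + 30 + 41 + 47)/9 = 39.5556
Σ_{t=1}^{7}(y_t−ȳ)(y_{t+2}−ȳ) = -32.9506
γ_2 = -32.9506 / 9 = -3.661

-3.661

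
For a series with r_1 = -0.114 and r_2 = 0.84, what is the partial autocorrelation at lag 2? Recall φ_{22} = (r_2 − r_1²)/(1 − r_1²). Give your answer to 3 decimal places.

φ_{22} = (r_2 − r_1²) / (1 − r_1²)
r_1² = (-0.114)² = 0.012996
Numerator = 0.84 − 0.0130 = 0.8270; denominator = 1 − 0.0130 = 0.9870
φ_{22} = 0.8270 / 0.9870 = 0.838

0.838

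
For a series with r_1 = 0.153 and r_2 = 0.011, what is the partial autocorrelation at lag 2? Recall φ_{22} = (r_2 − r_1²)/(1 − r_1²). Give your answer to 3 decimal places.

φ_{22} = (r_2 − r_1²) / (1 − r_1²)
r_1² = (0.153)² = 0.023409
Numerator = 0.011 − 0.0234 = -0.0124; denominator = 1 − 0.0234 = 0.9766
φ_{22} = -0.0124 / 0.9766 = -0.013

-0.013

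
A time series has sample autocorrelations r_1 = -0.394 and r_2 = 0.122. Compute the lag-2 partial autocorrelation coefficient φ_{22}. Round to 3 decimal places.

-0.039

φ_{22} = (r_2 − r_1²) / (1 − r_1²)
r_1² = (-0.394)² = 0.155236
Numerator = 0.122 − 0.1552 = -0.0332; denominator = 1 − 0.1552 = 0.8448
φ_{22} = -0.0332 / 0.8448 = -0.039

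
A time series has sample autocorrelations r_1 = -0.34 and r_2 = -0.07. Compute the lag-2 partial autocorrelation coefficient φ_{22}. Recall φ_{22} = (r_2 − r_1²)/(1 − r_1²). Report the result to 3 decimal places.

-0.210

φ_{22} = (r_2 − r_1²) / (1 − r_1²)
r_1² = (-0.34)² = 0.1156
Numerator = -0.07 − 0.1156 = -0.1856; denominator = 1 − 0.1156 = 0.8844
φ_{22} = -0.1856 / 0.8844 = -0.210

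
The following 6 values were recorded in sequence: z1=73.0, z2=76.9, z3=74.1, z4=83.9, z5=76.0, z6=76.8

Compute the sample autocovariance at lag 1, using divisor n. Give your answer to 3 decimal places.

-4.240

Mean z̄ = (73.0 + 76.9 + 74.1 + 83.9 + 76.0 + 76.8)/6 = 76.7833
Deviations: -3.7833, 0.1167, -2.6833, 7.1167, -0.7833, 0.0167
Σ_{t=1}^{5}(z_t−z̄)(z_{t+1}−z̄) = -25.4386
γ_1 = -25.4386 / 6 = -4.240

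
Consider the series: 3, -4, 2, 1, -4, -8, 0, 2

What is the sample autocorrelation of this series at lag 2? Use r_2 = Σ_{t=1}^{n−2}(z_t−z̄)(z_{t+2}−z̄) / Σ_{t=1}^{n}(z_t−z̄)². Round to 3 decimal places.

Mean z̄ = (3 − 4 + 2 + 1 − 4 − 8 + 0 + 2)/8 = -1.0000
Deviations from mean: 4.0000, -3.0000, 3.0000, 2.0000, -3.0000, -7.0000, 1.0000, 3.0000
Σ(z_t−z̄)(z_{t+2}−z̄) = (12.0000) + (-6.0000) + (-9.0000) + (-14.0000) + (-3.0000) + (-21.0000) = -41.0000
Denominator Σ(z_t−z̄)² = 106.0000
r_2 = -41.0000 / 106.0000 = -0.387

-0.387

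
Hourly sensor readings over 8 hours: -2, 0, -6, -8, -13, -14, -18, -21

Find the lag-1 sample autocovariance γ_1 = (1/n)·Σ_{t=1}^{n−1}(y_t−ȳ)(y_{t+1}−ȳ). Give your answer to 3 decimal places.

31.773

Mean ȳ = (-2 + 0 − 6 − 8 − 13 − 14 − 18 − 21)/8 = -10.2500
Σ_{t=1}^{7}(y_t−ȳ)(y_{t+1}−ȳ) = 254.1875
γ_1 = 254.1875 / 8 = 31.773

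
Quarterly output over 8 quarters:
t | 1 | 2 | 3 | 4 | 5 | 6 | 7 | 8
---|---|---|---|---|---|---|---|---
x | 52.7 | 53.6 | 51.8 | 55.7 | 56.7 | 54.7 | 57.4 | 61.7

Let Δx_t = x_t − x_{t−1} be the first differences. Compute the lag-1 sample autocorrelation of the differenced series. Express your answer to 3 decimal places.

First differences Δx: 0.9, -1.8, 3.9, 1.0, -2.0, 2.7, 4.3
Mean of differences = 1.2857
Numerator Σ(Δx_t−Δx̄)(Δx_{t+1}−Δx̄) = -7.0688
Denominator Σ(Δx_t−Δx̄)² = 38.4686
r_1(Δx) = -7.0688 / 38.4686 = -0.184

-0.184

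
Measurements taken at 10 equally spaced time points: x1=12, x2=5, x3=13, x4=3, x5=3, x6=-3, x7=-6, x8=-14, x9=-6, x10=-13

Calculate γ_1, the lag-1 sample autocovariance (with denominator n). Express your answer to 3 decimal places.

Mean x̄ = (12 + 5 + 13 + 3 + 3 − 3 − 6 − 14 − 6 − 13)/10 = -0.6000
Σ_{t=1}^{9}(x_t−x̄)(x_{t+1}−x̄) = 424.6400
γ_1 = 424.6400 / 10 = 42.464

42.464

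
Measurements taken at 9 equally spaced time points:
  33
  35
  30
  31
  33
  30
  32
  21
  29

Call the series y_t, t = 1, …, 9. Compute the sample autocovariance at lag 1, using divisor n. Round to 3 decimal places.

Mean ȳ = (33 + 35 + 30 + 31 + 33 + 30 + 32 + 21 + 29)/9 = 30.4444
Σ_{t=1}^{8}(y_t−ȳ)(y_{t+1}−ȳ) = 7.9136
γ_1 = 7.9136 / 9 = 0.879

0.879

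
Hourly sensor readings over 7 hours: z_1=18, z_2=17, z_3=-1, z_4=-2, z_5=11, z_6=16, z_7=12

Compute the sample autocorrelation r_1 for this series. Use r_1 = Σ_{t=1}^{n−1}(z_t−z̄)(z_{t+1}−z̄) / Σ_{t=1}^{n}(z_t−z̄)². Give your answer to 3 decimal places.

Mean z̄ = (18 + 17 − 1 − 2 + 11 + 16 + 12)/7 = 10.1429
Σ(z_t−z̄)(z_{t+1}−z̄) = (53.8776) + (-76.4082) + (135.3061) + (-10.4082) + (5.0204) + (10.8776) = 118.2653
Denominator Σ(z_t−z̄)² = 418.8571
r_1 = 118.2653 / 418.8571 = 0.282

0.282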